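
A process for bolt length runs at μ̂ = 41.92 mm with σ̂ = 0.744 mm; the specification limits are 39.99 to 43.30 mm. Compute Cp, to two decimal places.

Cp = (USL − LSL) / (6σ̂) = (43.30 − 39.99) / (6 × 0.744) = 3.3100 / 4.4640 = 0.7415

0.74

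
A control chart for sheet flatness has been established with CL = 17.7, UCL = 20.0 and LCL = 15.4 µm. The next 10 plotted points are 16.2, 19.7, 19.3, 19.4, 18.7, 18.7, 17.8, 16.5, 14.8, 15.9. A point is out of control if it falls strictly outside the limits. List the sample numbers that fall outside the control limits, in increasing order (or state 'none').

9

Compare each point to [15.4, 20.0]: sample 9 = 14.8 < LCL.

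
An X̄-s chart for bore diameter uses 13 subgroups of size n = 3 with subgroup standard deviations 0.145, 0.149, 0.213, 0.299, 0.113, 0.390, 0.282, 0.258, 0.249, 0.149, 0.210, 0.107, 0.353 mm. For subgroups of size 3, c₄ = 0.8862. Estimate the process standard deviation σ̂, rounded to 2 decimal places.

s̄ = (0.145 + 0.149 + 0.213 + 0.299 + 0.113 + 0.390 + 0.282 + 0.258 + 0.249 + 0.149 + 0.210 + 0.107 + 0.353) / 13 = 0.2244
σ̂ = s̄ / c₄ = 0.2244 / 0.8862 = 0.2532

0.25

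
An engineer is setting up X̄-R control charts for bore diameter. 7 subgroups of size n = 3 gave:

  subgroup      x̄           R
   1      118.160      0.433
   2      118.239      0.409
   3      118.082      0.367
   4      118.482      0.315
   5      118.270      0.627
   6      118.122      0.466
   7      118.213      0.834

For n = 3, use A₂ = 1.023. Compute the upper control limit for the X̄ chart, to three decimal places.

118.728

X̄̄ = (118.160 + 118.239 + 118.082 + 118.482 + 118.270 + 118.122 + 118.213) / 7 = 827.5680 / 7 = 118.2240
R̄ = (0.433 + 0.409 + 0.367 + 0.315 + 0.627 + 0.466 + 0.834) / 7 = 3.4510 / 7 = 0.4930
UCL = X̄̄ + A₂·R̄ = 118.2240 + 1.023 × 0.4930 = 118.7283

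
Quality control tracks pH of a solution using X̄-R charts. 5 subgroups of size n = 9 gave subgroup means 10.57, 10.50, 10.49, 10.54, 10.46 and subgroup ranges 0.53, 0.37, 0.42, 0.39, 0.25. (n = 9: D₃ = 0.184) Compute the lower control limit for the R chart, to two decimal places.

0.07

R̄ = (0.53 + 0.37 + 0.42 + 0.39 + 0.25) / 5 = 1.9600 / 5 = 0.3920
LCL_R = D₃·R̄ = 0.184 × 0.3920 = 0.0721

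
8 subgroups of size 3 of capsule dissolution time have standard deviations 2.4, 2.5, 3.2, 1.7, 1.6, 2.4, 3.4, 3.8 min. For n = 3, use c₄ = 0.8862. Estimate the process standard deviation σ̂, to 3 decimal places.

s̄ = (2.4 + 2.5 + 3.2 + 1.7 + 1.6 + 2.4 + 3.4 + 3.8) / 8 = 2.6250
σ̂ = s̄ / c₄ = 2.6250 / 0.8862 = 2.9621

2.962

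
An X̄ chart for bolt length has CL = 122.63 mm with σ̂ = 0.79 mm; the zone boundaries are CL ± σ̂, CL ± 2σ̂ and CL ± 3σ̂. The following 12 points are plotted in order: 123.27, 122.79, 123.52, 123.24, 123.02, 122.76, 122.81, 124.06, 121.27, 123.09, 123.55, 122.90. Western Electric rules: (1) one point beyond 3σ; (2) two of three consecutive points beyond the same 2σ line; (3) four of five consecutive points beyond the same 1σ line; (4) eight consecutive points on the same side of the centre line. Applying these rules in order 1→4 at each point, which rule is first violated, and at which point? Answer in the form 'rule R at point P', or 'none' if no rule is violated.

rule 4 at point 8

Zone of each point (C = within 1σ̂, B = 1σ̂–2σ̂, A = 2σ̂–3σ̂, * = beyond 3σ̂; sign = side of CL): 1:+C, 2:+C, 3:+B, 4:+C, 5:+C, 6:+C, 7:+C, 8:+B, 9:-B, 10:+C, 11:+B, 12:+C
Rule 4 (eight consecutive points on the same side of the centre line) is satisfied at point 8.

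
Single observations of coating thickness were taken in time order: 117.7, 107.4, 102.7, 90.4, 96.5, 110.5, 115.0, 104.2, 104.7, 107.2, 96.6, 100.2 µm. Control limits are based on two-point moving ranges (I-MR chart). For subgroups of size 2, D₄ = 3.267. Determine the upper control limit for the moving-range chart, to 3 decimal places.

23.730

Moving ranges: 10.3, 4.7, 12.3, 6.1, 14.0, 4.5, 10.8, 0.5, 2.5, 10.6, 3.6; M̄R̄ = 79.9000 / 11 = 7.2636
UCL_MR = D₄·M̄R̄ = 3.267 × 7.2636 = 23.7303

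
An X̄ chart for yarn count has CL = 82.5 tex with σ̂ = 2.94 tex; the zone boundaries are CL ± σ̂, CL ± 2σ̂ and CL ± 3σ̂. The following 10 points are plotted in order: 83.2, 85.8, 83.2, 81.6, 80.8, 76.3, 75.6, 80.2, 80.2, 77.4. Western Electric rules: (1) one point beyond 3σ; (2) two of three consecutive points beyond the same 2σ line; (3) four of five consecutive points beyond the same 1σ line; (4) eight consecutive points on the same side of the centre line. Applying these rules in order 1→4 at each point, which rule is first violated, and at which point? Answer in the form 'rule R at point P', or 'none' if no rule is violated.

rule 2 at point 7

Zone of each point (C = within 1σ̂, B = 1σ̂–2σ̂, A = 2σ̂–3σ̂, * = beyond 3σ̂; sign = side of CL): 1:+C, 2:+B, 3:+C, 4:-C, 5:-C, 6:-A, 7:-A, 8:-C, 9:-C, 10:-B
Rule 2 (two of three consecutive points beyond the same 2σ limit) is satisfied at point 7.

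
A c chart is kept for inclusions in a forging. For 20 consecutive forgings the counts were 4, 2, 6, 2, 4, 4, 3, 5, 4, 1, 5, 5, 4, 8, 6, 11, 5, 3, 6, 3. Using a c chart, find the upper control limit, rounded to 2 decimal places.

10.95

c̄ = (4 + 2 + 6 + 2 + 4 + 4 + 3 + 5 + 4 + 1 + 5 + 5 + 4 + 8 + 6 + 11 + 5 + 3 + 6 + 3) / 20 = 91 / 20 = 4.5500
UCL = c̄ + 3√c̄ = 4.5500 + 3 × √4.5500 = 4.5500 + 3 × 2.1331 = 10.9492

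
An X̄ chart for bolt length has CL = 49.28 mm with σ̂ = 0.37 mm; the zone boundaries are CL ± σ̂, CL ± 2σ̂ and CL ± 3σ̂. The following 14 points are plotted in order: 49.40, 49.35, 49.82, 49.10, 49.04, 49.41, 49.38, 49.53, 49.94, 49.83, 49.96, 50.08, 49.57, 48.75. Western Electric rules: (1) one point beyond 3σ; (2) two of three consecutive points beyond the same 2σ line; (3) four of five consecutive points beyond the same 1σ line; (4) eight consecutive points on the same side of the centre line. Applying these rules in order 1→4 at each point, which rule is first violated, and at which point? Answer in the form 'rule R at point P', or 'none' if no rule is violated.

rule 3 at point 12

Zone of each point (C = within 1σ̂, B = 1σ̂–2σ̂, A = 2σ̂–3σ̂, * = beyond 3σ̂; sign = side of CL): 1:+C, 2:+C, 3:+B, 4:-C, 5:-C, 6:+C, 7:+C, 8:+C, 9:+B, 10:+B, 11:+B, 12:+A, 13:+C, 14:-B
Rule 3 (four of five consecutive points beyond the same 1σ limit) is satisfied at point 12.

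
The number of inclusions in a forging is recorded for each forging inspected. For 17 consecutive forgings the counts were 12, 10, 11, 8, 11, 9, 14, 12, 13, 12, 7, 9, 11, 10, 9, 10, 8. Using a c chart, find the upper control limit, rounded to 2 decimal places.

c̄ = (12 + 10 + 11 + 8 + 11 + 9 + 14 + 12 + 13 + 12 + 7 + 9 + 11 + 10 + 9 + 10 + 8) / 17 = 176 / 17 = 10.3529
UCL = c̄ + 3√c̄ = 10.3529 + 3 × √10.3529 = 10.3529 + 3 × 3.2176 = 20.0057

20.01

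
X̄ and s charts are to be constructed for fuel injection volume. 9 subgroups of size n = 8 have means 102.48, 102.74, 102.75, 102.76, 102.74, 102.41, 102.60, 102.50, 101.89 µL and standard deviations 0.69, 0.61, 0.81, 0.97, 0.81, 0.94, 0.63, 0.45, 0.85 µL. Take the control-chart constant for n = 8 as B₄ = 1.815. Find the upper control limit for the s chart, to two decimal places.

1.36

s̄ = (0.69 + 0.61 + 0.81 + 0.97 + 0.81 + 0.94 + 0.63 + 0.45 + 0.85) / 9 = 0.7511
UCL_s = B₄·s̄ = 1.815 × 0.7511 = 1.3633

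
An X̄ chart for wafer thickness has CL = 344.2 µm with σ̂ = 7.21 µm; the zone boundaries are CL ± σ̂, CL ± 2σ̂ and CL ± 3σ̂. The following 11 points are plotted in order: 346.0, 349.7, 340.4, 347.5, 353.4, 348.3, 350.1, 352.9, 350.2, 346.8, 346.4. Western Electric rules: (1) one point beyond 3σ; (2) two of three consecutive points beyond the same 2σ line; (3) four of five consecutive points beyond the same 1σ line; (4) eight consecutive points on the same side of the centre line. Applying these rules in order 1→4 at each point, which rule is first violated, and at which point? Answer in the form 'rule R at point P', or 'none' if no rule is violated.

rule 4 at point 11

Zone of each point (C = within 1σ̂, B = 1σ̂–2σ̂, A = 2σ̂–3σ̂, * = beyond 3σ̂; sign = side of CL): 1:+C, 2:+C, 3:-C, 4:+C, 5:+B, 6:+C, 7:+C, 8:+B, 9:+C, 10:+C, 11:+C
Rule 4 (eight consecutive points on the same side of the centre line) is satisfied at point 11.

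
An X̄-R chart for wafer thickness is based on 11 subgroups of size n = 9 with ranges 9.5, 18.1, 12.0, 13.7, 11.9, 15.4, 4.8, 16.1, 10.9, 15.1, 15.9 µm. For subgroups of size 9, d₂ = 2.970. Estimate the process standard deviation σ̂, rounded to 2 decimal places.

R̄ = (9.5 + 18.1 + 12.0 + 13.7 + 11.9 + 15.4 + 4.8 + 16.1 + 10.9 + 15.1 + 15.9) / 11 = 13.0364
σ̂ = R̄ / d₂ = 13.0364 / 2.970 = 4.3893

4.39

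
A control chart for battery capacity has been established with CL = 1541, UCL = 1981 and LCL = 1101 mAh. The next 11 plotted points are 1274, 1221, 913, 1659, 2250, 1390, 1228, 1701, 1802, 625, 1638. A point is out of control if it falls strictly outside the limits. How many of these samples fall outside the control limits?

3

Compare each point to [1101, 1981]: sample 3 = 913 < LCL; sample 5 = 2250 > UCL; sample 10 = 625 < LCL.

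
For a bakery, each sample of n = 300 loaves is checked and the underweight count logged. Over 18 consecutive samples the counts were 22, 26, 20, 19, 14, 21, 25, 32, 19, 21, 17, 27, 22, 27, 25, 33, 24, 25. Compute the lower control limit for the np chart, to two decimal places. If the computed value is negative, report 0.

p̄ = Σdᵢ / (k·n) = 419 / (18 × 300) = 0.07759
LCL = np̄ − 3·√(np̄(1−p̄)) = 23.2778 − 3 × 4.6337 = 9.3765

9.38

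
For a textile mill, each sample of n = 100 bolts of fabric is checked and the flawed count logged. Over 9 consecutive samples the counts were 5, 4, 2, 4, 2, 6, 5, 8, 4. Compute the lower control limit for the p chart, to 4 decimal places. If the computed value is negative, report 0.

p̄ = Σdᵢ / (k·n) = 40 / (9 × 100) = 0.04444
LCL = p̄ − 3·√(p̄(1−p̄)/n) = 0.04444 − 3 × 0.02061 = -0.01738 → 0 (negative, so LCL = 0)

0.0000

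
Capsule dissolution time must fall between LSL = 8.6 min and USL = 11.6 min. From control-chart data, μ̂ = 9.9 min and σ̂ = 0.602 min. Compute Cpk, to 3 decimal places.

0.720

Cpu = (USL − μ̂) / (3σ̂) = (11.6 − 9.9) / (3 × 0.602) = 0.9413; Cpl = (μ̂ − LSL) / (3σ̂) = (9.9 − 8.6) / (3 × 0.602) = 0.7198; Cpk = min(Cpu, Cpl) = 0.7198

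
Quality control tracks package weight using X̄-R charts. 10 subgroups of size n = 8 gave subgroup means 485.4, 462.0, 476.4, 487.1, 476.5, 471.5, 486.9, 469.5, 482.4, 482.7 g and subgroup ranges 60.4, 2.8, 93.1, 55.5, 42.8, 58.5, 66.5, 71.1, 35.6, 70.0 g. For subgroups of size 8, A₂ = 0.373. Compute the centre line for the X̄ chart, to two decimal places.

X̄̄ = (485.4 + 462.0 + 476.4 + 487.1 + 476.5 + 471.5 + 486.9 + 469.5 + 482.4 + 482.7) / 10 = 4780.4000 / 10 = 478.0400
CL = X̄̄ = 478.0400

478.04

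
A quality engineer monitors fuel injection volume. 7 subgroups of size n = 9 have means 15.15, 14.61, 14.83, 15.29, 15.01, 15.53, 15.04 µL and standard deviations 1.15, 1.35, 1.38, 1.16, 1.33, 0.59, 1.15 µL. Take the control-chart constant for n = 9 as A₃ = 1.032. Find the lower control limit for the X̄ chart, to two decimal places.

X̄̄ = (15.15 + 14.61 + 14.83 + 15.29 + 15.01 + 15.53 + 15.04) / 7 = 15.0657
s̄ = (1.15 + 1.35 + 1.38 + 1.16 + 1.33 + 0.59 + 1.15) / 7 = 1.1586
LCL = X̄̄ − A₃·s̄ = 15.0657 − 1.032 × 1.1586 = 13.8701

13.87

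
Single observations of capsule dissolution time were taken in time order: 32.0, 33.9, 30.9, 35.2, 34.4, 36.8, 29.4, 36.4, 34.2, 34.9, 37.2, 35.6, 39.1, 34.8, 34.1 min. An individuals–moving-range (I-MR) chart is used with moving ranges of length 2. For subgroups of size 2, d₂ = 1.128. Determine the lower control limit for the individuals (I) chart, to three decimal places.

X̄ = (32.0 + 33.9 + 30.9 + 35.2 + 34.4 + 36.8 + 29.4 + 36.4 + 34.2 + 34.9 + 37.2 + 35.6 + 39.1 + 34.8 + 34.1) / 15 = 34.5933
Moving ranges: 1.9, 3.0, 4.3, 0.8, 2.4, 7.4, 7.0, 2.2, 0.7, 2.3, 1.6, 3.5, 4.3, 0.7; M̄R̄ = 42.1000 / 14 = 3.0071
LCL = X̄ − 3·M̄R̄/d₂ = 34.5933 − 3 × 3.0071 / 1.128 = 26.5956

26.596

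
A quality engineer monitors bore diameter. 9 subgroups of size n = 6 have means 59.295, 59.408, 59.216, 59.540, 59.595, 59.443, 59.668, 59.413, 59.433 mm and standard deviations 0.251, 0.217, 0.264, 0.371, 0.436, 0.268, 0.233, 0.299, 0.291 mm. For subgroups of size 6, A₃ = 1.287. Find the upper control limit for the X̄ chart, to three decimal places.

X̄̄ = (59.295 + 59.408 + 59.216 + 59.540 + 59.595 + 59.443 + 59.668 + 59.413 + 59.433) / 9 = 59.4457
s̄ = (0.251 + 0.217 + 0.264 + 0.371 + 0.436 + 0.268 + 0.233 + 0.299 + 0.291) / 9 = 0.2922
UCL = X̄̄ + A₃·s̄ = 59.4457 + 1.287 × 0.2922 = 59.8218

59.822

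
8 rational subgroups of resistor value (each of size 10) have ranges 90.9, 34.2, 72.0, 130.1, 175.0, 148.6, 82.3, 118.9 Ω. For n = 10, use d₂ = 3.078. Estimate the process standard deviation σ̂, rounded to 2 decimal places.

34.60

R̄ = (90.9 + 34.2 + 72.0 + 130.1 + 175.0 + 148.6 + 82.3 + 118.9) / 8 = 106.5000
σ̂ = R̄ / d₂ = 106.5000 / 3.078 = 34.6004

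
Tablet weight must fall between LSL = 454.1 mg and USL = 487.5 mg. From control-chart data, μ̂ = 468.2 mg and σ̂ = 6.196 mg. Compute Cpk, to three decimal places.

0.759

Cpu = (USL − μ̂) / (3σ̂) = (487.5 − 468.2) / (3 × 6.196) = 1.0383; Cpl = (μ̂ − LSL) / (3σ̂) = (468.2 − 454.1) / (3 × 6.196) = 0.7586; Cpk = min(Cpu, Cpl) = 0.7586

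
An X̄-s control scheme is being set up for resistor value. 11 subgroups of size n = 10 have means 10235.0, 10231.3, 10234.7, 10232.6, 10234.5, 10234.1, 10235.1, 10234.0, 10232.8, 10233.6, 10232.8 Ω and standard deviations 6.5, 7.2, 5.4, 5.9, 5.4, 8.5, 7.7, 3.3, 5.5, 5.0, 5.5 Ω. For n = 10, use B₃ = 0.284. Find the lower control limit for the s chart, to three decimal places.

1.701

s̄ = (6.5 + 7.2 + 5.4 + 5.9 + 5.4 + 8.5 + 7.7 + 3.3 + 5.5 + 5.0 + 5.5) / 11 = 5.9909
LCL_s = B₃·s̄ = 0.284 × 5.9909 = 1.7014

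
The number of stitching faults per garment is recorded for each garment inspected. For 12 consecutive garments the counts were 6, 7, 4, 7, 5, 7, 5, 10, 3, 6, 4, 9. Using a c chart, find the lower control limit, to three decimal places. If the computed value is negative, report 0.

0.000

c̄ = (6 + 7 + 4 + 7 + 5 + 7 + 5 + 10 + 3 + 6 + 4 + 9) / 12 = 73 / 12 = 6.0833
LCL = c̄ − 3√c̄ = 6.0833 − 3 × 2.4664 = -1.3160 → 0 (cannot be negative)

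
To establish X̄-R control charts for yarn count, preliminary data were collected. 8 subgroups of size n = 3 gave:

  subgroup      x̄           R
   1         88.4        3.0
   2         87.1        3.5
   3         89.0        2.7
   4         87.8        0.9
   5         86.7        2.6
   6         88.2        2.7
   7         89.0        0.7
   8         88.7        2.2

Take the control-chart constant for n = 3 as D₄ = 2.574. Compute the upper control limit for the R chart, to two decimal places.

5.89

R̄ = (3.0 + 3.5 + 2.7 + 0.9 + 2.6 + 2.7 + 0.7 + 2.2) / 8 = 18.3000 / 8 = 2.2875
UCL_R = D₄·R̄ = 2.574 × 2.2875 = 5.8880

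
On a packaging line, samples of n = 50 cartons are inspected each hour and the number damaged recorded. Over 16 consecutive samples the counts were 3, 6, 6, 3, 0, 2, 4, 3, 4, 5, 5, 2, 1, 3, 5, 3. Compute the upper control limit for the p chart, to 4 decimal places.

0.1761

p̄ = Σdᵢ / (k·n) = 55 / (16 × 50) = 0.06875
UCL = p̄ + 3·√(p̄(1−p̄)/n) = 0.06875 + 3 × √(0.06875×0.93125/50) = 0.06875 + 3 × 0.03578 = 0.17610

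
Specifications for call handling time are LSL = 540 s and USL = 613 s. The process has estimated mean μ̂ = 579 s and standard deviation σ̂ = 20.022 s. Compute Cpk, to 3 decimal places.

0.566

Cpu = (USL − μ̂) / (3σ̂) = (613 − 579) / (3 × 20.022) = 0.5660; Cpl = (μ̂ − LSL) / (3σ̂) = (579 − 540) / (3 × 20.022) = 0.6493; Cpk = min(Cpu, Cpl) = 0.5660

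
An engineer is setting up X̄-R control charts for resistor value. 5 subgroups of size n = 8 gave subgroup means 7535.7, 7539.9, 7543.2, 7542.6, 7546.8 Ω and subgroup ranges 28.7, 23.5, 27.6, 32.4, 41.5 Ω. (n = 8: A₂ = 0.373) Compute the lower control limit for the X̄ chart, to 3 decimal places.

X̄̄ = (7535.7 + 7539.9 + 7543.2 + 7542.6 + 7546.8) / 5 = 37708.2000 / 5 = 7541.6400
R̄ = (28.7 + 23.5 + 27.6 + 32.4 + 41.5) / 5 = 153.7000 / 5 = 30.7400
LCL = X̄̄ − A₂·R̄ = 7541.6400 − 0.373 × 30.7400 = 7530.1740

7530.174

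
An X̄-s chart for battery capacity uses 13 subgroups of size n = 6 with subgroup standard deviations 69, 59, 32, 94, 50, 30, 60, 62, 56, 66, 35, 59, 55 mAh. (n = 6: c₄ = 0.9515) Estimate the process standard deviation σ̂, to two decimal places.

s̄ = (69 + 59 + 32 + 94 + 50 + 30 + 60 + 62 + 56 + 66 + 35 + 59 + 55) / 13 = 55.9231
σ̂ = s̄ / c₄ = 55.9231 / 0.9515 = 58.7736

58.77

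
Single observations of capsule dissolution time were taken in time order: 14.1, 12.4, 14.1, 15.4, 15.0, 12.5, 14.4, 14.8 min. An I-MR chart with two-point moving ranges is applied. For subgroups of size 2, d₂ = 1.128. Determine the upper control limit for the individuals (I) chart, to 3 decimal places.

X̄ = (14.1 + 12.4 + 14.1 + 15.4 + 15.0 + 12.5 + 14.4 + 14.8) / 8 = 14.0875
Moving ranges: 1.7, 1.7, 1.3, 0.4, 2.5, 1.9, 0.4; M̄R̄ = 9.9000 / 7 = 1.4143
UCL = X̄ + 3·M̄R̄/d₂ = 14.0875 + 3 × 1.4143 / 1.128 = 17.8489

17.849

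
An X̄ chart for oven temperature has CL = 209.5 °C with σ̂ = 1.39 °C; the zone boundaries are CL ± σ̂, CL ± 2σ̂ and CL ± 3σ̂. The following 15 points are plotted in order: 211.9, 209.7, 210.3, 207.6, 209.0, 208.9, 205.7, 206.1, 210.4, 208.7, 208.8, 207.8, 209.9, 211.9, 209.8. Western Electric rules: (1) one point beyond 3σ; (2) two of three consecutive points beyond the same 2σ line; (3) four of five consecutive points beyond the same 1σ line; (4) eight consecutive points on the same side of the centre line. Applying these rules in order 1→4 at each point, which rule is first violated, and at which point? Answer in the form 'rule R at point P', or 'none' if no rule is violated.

Zone of each point (C = within 1σ̂, B = 1σ̂–2σ̂, A = 2σ̂–3σ̂, * = beyond 3σ̂; sign = side of CL): 1:+B, 2:+C, 3:+C, 4:-B, 5:-C, 6:-C, 7:-A, 8:-A, 9:+C, 10:-C, 11:-C, 12:-B, 13:+C, 14:+B, 15:+C
Rule 2 (two of three consecutive points beyond the same 2σ limit) is satisfied at point 8.

rule 2 at point 8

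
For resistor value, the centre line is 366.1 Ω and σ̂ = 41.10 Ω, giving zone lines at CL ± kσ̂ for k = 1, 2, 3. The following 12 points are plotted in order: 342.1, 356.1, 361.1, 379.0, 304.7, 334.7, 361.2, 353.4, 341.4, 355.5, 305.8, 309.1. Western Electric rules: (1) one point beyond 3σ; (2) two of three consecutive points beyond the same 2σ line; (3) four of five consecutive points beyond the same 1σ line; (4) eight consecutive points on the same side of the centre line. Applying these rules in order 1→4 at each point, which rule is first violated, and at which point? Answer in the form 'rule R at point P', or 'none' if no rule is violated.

Zone of each point (C = within 1σ̂, B = 1σ̂–2σ̂, A = 2σ̂–3σ̂, * = beyond 3σ̂; sign = side of CL): 1:-C, 2:-C, 3:-C, 4:+C, 5:-B, 6:-C, 7:-C, 8:-C, 9:-C, 10:-C, 11:-B, 12:-B
Rule 4 (eight consecutive points on the same side of the centre line) is satisfied at point 12.

rule 4 at point 12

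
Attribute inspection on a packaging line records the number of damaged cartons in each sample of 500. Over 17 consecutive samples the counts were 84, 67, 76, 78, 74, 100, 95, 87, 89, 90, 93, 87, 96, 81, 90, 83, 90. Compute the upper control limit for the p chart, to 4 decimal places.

p̄ = Σdᵢ / (k·n) = 1460 / (17 × 500) = 0.17176
UCL = p̄ + 3·√(p̄(1−p̄)/n) = 0.17176 + 3 × √(0.17176×0.82824/500) = 0.17176 + 3 × 0.01687 = 0.22237

0.2224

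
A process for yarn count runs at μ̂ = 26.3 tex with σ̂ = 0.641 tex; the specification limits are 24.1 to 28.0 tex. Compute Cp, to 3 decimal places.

Cp = (USL − LSL) / (6σ̂) = (28.0 − 24.1) / (6 × 0.641) = 3.9000 / 3.8460 = 1.0140

1.014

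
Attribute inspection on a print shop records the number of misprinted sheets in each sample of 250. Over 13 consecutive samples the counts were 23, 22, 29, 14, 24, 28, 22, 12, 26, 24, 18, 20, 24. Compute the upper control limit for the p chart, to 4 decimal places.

0.1418

p̄ = Σdᵢ / (k·n) = 286 / (13 × 250) = 0.08800
UCL = p̄ + 3·√(p̄(1−p̄)/n) = 0.08800 + 3 × √(0.08800×0.91200/250) = 0.08800 + 3 × 0.01792 = 0.14175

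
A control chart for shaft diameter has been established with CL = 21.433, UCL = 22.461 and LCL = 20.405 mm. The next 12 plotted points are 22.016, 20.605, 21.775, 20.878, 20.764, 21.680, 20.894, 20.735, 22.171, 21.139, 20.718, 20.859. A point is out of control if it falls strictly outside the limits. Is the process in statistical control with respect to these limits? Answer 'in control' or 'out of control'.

in control

All 12 points lie within [20.405, 22.461].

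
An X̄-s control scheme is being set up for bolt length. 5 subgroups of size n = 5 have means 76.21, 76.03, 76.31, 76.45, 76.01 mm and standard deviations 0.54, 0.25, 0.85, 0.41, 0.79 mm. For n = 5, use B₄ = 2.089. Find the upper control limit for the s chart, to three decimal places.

1.187

s̄ = (0.54 + 0.25 + 0.85 + 0.41 + 0.79) / 5 = 0.5680
UCL_s = B₄·s̄ = 2.089 × 0.5680 = 1.1866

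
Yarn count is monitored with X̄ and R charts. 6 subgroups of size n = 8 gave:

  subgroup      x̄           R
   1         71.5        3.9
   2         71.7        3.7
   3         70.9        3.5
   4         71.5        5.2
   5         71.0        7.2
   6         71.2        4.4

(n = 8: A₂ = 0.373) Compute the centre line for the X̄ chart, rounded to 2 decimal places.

71.30

X̄̄ = (71.5 + 71.7 + 70.9 + 71.5 + 71.0 + 71.2) / 6 = 427.8000 / 6 = 71.3000
CL = X̄̄ = 71.3000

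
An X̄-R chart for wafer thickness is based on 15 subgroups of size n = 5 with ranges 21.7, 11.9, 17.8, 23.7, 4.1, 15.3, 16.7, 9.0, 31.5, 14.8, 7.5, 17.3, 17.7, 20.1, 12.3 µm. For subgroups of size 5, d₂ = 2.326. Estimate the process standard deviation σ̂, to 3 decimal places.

R̄ = (21.7 + 11.9 + 17.8 + 23.7 + 4.1 + 15.3 + 16.7 + 9.0 + 31.5 + 14.8 + 7.5 + 17.3 + 17.7 + 20.1 + 12.3) / 15 = 16.0933
σ̂ = R̄ / d₂ = 16.0933 / 2.326 = 6.9189

6.919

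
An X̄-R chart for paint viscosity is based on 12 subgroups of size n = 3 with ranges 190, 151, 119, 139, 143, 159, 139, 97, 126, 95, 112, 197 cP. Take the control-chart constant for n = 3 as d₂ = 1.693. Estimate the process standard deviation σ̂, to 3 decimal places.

82.054

R̄ = (190 + 151 + 119 + 139 + 143 + 159 + 139 + 97 + 126 + 95 + 112 + 197) / 12 = 138.9167
σ̂ = R̄ / d₂ = 138.9167 / 1.693 = 82.0536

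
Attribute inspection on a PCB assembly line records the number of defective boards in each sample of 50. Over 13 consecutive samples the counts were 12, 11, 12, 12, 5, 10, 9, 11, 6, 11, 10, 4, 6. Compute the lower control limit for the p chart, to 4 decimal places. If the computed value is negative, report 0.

0.0190

p̄ = Σdᵢ / (k·n) = 119 / (13 × 50) = 0.18308
LCL = p̄ − 3·√(p̄(1−p̄)/n) = 0.18308 − 3 × 0.05469 = 0.01900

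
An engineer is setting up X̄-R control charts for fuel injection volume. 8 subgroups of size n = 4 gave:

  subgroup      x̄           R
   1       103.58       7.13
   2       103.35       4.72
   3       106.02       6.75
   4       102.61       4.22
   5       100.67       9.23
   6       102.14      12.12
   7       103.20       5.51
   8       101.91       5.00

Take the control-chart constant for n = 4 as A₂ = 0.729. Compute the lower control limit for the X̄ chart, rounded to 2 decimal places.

X̄̄ = (103.58 + 103.35 + 106.02 + 102.61 + 100.67 + 102.14 + 103.20 + 101.91) / 8 = 823.4800 / 8 = 102.9350
R̄ = (7.13 + 4.72 + 6.75 + 4.22 + 9.23 + 12.12 + 5.51 + 5.00) / 8 = 54.6800 / 8 = 6.8350
LCL = X̄̄ − A₂·R̄ = 102.9350 − 0.729 × 6.8350 = 97.9523

97.95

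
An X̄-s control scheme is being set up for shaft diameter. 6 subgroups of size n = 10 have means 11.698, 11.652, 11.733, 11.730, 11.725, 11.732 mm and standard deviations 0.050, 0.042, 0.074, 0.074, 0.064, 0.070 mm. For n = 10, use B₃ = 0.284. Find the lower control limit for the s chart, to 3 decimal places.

0.018

s̄ = (0.050 + 0.042 + 0.074 + 0.074 + 0.064 + 0.070) / 6 = 0.0623
LCL_s = B₃·s̄ = 0.284 × 0.0623 = 0.0177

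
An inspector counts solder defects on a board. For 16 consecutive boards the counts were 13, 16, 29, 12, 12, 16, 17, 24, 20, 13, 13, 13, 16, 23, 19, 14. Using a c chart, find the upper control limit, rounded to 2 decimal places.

29.20

c̄ = (13 + 16 + 29 + 12 + 12 + 16 + 17 + 24 + 20 + 13 + 13 + 13 + 16 + 23 + 19 + 14) / 16 = 270 / 16 = 16.8750
UCL = c̄ + 3√c̄ = 16.8750 + 3 × √16.8750 = 16.8750 + 3 × 4.1079 = 29.1988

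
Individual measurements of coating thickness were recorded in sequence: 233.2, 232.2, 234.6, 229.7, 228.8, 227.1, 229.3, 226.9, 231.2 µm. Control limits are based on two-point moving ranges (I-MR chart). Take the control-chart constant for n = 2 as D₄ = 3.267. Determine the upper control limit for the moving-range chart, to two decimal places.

8.09

Moving ranges: 1.0, 2.4, 4.9, 0.9, 1.7, 2.2, 2.4, 4.3; M̄R̄ = 19.8000 / 8 = 2.4750
UCL_MR = D₄·M̄R̄ = 3.267 × 2.4750 = 8.0858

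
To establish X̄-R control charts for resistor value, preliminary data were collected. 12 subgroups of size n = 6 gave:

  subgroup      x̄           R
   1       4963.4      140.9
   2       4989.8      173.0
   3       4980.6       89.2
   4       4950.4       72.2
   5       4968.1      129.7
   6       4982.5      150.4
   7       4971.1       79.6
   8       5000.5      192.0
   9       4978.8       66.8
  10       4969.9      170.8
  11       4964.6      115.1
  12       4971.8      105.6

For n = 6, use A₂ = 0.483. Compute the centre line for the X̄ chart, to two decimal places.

X̄̄ = (4963.4 + 4989.8 + 4980.6 + 4950.4 + 4968.1 + 4982.5 + 4971.1 + 5000.5 + 4978.8 + 4969.9 + 4964.6 + 4971.8) / 12 = 59691.5000 / 12 = 4974.2917
CL = X̄̄ = 4974.2917

4974.29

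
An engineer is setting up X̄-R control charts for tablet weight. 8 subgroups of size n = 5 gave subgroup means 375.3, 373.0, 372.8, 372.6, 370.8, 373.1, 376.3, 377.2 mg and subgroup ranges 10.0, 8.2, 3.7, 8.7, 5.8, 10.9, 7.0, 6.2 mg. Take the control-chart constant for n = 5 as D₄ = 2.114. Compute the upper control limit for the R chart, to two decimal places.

R̄ = (10.0 + 8.2 + 3.7 + 8.7 + 5.8 + 10.9 + 7.0 + 6.2) / 8 = 60.5000 / 8 = 7.5625
UCL_R = D₄·R̄ = 2.114 × 7.5625 = 15.9871

15.99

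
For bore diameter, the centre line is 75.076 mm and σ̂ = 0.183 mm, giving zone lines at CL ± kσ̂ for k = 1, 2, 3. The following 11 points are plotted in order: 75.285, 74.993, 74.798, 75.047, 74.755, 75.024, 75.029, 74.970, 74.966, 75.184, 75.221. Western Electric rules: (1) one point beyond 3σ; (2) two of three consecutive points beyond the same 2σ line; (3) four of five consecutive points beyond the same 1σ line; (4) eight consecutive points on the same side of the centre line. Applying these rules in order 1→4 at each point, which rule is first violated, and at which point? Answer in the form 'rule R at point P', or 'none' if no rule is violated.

Zone of each point (C = within 1σ̂, B = 1σ̂–2σ̂, A = 2σ̂–3σ̂, * = beyond 3σ̂; sign = side of CL): 1:+B, 2:-C, 3:-B, 4:-C, 5:-B, 6:-C, 7:-C, 8:-C, 9:-C, 10:+C, 11:+C
Rule 4 (eight consecutive points on the same side of the centre line) is satisfied at point 9.

rule 4 at point 9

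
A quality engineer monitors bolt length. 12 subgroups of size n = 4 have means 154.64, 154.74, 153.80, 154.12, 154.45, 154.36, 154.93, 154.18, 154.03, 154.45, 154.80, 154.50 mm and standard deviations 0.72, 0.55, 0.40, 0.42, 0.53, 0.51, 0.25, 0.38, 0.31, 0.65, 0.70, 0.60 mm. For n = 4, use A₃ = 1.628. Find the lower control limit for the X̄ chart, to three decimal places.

153.600

X̄̄ = (154.64 + 154.74 + 153.80 + 154.12 + 154.45 + 154.36 + 154.93 + 154.18 + 154.03 + 154.45 + 154.80 + 154.50) / 12 = 154.4167
s̄ = (0.72 + 0.55 + 0.40 + 0.42 + 0.53 + 0.51 + 0.25 + 0.38 + 0.31 + 0.65 + 0.70 + 0.60) / 12 = 0.5017
LCL = X̄̄ − A₃·s̄ = 154.4167 − 1.628 × 0.5017 = 153.6000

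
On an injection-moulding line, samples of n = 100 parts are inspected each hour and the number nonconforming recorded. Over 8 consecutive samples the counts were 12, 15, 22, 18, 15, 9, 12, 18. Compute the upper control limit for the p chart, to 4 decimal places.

p̄ = Σdᵢ / (k·n) = 121 / (8 × 100) = 0.15125
UCL = p̄ + 3·√(p̄(1−p̄)/n) = 0.15125 + 3 × √(0.15125×0.84875/100) = 0.15125 + 3 × 0.03583 = 0.25874

0.2587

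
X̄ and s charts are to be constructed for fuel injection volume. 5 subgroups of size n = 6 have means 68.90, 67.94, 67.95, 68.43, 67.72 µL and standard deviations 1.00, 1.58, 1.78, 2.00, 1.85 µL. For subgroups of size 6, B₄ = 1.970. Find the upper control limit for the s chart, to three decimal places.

3.235

s̄ = (1.00 + 1.58 + 1.78 + 2.00 + 1.85) / 5 = 1.6420
UCL_s = B₄·s̄ = 1.970 × 1.6420 = 3.2347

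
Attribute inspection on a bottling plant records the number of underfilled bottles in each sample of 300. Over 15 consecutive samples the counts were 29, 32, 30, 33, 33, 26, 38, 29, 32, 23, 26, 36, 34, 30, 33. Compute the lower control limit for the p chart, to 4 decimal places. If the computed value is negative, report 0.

0.0504

p̄ = Σdᵢ / (k·n) = 464 / (15 × 300) = 0.10311
LCL = p̄ − 3·√(p̄(1−p̄)/n) = 0.10311 − 3 × 0.01756 = 0.05044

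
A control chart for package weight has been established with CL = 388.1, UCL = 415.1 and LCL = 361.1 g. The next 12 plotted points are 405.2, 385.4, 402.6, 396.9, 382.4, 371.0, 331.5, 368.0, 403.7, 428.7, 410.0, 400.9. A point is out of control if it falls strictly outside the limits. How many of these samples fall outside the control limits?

2

Compare each point to [361.1, 415.1]: sample 7 = 331.5 < LCL; sample 10 = 428.7 > UCL.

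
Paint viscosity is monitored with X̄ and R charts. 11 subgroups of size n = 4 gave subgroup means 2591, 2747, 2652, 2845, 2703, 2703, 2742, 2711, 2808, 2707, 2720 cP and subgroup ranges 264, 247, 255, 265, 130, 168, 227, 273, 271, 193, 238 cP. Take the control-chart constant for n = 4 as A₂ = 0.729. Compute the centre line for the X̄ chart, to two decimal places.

2720.82

X̄̄ = (2591 + 2747 + 2652 + 2845 + 2703 + 2703 + 2742 + 2711 + 2808 + 2707 + 2720) / 11 = 29929.0000 / 11 = 2720.8182
CL = X̄̄ = 2720.8182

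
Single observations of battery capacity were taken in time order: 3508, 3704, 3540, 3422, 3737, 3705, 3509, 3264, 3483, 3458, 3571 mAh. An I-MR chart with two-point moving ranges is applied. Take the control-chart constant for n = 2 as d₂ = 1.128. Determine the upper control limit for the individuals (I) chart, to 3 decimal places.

3968.103

X̄ = (3508 + 3704 + 3540 + 3422 + 3737 + 3705 + 3509 + 3264 + 3483 + 3458 + 3571) / 11 = 3536.4545
Moving ranges: 196, 164, 118, 315, 32, 196, 245, 219, 25, 113; M̄R̄ = 1623.0000 / 10 = 162.3000
UCL = X̄ + 3·M̄R̄/d₂ = 3536.4545 + 3 × 162.3000 / 1.128 = 3968.1035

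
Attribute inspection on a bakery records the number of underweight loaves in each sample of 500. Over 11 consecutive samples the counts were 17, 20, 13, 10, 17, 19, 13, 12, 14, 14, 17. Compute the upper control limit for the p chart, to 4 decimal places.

p̄ = Σdᵢ / (k·n) = 166 / (11 × 500) = 0.03018
UCL = p̄ + 3·√(p̄(1−p̄)/n) = 0.03018 + 3 × √(0.03018×0.96982/500) = 0.03018 + 3 × 0.00765 = 0.05314

0.0531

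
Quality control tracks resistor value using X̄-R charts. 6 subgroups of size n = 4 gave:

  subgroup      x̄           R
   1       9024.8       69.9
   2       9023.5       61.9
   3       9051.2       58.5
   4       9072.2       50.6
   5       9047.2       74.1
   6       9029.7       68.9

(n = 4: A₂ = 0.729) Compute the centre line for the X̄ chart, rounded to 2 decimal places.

9041.43

X̄̄ = (9024.8 + 9023.5 + 9051.2 + 9072.2 + 9047.2 + 9029.7) / 6 = 54248.6000 / 6 = 9041.4333
CL = X̄̄ = 9041.4333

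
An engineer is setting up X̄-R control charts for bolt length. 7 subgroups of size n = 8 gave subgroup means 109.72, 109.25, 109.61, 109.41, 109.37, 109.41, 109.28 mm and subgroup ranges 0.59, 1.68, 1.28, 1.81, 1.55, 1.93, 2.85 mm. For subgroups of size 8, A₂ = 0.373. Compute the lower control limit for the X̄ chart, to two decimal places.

X̄̄ = (109.72 + 109.25 + 109.61 + 109.41 + 109.37 + 109.41 + 109.28) / 7 = 766.0500 / 7 = 109.4357
R̄ = (0.59 + 1.68 + 1.28 + 1.81 + 1.55 + 1.93 + 2.85) / 7 = 11.6900 / 7 = 1.6700
LCL = X̄̄ − A₂·R̄ = 109.4357 − 0.373 × 1.6700 = 108.8128

108.81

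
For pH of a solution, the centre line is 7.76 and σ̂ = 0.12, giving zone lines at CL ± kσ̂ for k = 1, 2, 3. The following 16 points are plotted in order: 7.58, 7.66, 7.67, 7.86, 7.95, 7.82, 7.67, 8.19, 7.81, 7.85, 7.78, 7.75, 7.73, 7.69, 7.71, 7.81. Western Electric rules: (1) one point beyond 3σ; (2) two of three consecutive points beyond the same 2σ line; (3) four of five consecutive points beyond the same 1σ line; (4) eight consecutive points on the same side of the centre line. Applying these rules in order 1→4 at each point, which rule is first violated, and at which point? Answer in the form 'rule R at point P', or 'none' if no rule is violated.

Zone of each point (C = within 1σ̂, B = 1σ̂–2σ̂, A = 2σ̂–3σ̂, * = beyond 3σ̂; sign = side of CL): 1:-B, 2:-C, 3:-C, 4:+C, 5:+B, 6:+C, 7:-C, 8:+*, 9:+C, 10:+C, 11:+C, 12:-C, 13:-C, 14:-C, 15:-C, 16:+C
Rule 1 (one point beyond the 3σ limits) is satisfied at point 8.

rule 1 at point 8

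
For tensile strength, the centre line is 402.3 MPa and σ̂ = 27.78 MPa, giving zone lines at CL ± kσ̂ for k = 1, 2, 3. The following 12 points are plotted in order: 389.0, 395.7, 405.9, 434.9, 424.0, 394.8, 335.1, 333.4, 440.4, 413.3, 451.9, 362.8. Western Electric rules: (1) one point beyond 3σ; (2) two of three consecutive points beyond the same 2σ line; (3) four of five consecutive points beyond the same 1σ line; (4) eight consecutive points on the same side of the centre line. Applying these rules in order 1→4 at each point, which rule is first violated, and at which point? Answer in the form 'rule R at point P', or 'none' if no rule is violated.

Zone of each point (C = within 1σ̂, B = 1σ̂–2σ̂, A = 2σ̂–3σ̂, * = beyond 3σ̂; sign = side of CL): 1:-C, 2:-C, 3:+C, 4:+B, 5:+C, 6:-C, 7:-A, 8:-A, 9:+B, 10:+C, 11:+B, 12:-B
Rule 2 (two of three consecutive points beyond the same 2σ limit) is satisfied at point 8.

rule 2 at point 8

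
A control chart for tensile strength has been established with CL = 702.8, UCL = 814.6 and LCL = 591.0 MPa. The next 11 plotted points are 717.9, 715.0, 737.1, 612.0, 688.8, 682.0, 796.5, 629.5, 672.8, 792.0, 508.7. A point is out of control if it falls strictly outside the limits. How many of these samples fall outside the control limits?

Compare each point to [591.0, 814.6]: sample 11 = 508.7 < LCL.

1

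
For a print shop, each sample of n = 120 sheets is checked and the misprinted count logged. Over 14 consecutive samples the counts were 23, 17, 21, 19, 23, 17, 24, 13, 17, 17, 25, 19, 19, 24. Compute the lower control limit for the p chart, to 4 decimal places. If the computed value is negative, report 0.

0.0637

p̄ = Σdᵢ / (k·n) = 278 / (14 × 120) = 0.16548
LCL = p̄ − 3·√(p̄(1−p̄)/n) = 0.16548 − 3 × 0.03392 = 0.06371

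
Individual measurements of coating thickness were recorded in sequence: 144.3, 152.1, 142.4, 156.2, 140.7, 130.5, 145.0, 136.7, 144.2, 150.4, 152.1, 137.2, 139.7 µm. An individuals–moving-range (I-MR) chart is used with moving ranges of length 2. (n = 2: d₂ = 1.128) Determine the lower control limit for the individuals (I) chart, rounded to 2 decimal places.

119.01

X̄ = (144.3 + 152.1 + 142.4 + 156.2 + 140.7 + 130.5 + 145.0 + 136.7 + 144.2 + 150.4 + 152.1 + 137.2 + 139.7) / 13 = 143.9615
Moving ranges: 7.8, 9.7, 13.8, 15.5, 10.2, 14.5, 8.3, 7.5, 6.2, 1.7, 14.9, 2.5; M̄R̄ = 112.6000 / 12 = 9.3833
LCL = X̄ − 3·M̄R̄/d₂ = 143.9615 − 3 × 9.3833 / 1.128 = 119.0059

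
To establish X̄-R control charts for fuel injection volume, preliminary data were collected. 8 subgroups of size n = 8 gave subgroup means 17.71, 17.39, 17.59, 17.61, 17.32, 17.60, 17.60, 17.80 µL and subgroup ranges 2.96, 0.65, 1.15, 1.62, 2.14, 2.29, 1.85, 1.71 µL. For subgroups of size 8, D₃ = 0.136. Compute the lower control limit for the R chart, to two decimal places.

R̄ = (2.96 + 0.65 + 1.15 + 1.62 + 2.14 + 2.29 + 1.85 + 1.71) / 8 = 14.3700 / 8 = 1.7963
LCL_R = D₃·R̄ = 0.136 × 1.7963 = 0.2443

0.24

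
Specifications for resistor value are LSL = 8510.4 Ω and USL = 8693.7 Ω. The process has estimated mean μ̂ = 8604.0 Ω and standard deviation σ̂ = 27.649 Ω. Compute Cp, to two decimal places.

1.10

Cp = (USL − LSL) / (6σ̂) = (8693.7 − 8510.4) / (6 × 27.649) = 183.3000 / 165.8940 = 1.1049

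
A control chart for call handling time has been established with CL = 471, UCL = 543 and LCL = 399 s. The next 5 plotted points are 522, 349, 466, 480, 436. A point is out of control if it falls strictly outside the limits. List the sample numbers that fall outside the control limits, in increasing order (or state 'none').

2

Compare each point to [399, 543]: sample 2 = 349 < LCL.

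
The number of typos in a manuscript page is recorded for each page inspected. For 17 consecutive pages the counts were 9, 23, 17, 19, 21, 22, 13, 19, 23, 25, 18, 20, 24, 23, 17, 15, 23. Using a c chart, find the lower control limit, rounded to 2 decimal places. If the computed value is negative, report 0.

6.23

c̄ = (9 + 23 + 17 + 19 + 21 + 22 + 13 + 19 + 23 + 25 + 18 + 20 + 24 + 23 + 17 + 15 + 23) / 17 = 331 / 17 = 19.4706
LCL = c̄ − 3√c̄ = 19.4706 − 3 × 4.4125 = 6.2329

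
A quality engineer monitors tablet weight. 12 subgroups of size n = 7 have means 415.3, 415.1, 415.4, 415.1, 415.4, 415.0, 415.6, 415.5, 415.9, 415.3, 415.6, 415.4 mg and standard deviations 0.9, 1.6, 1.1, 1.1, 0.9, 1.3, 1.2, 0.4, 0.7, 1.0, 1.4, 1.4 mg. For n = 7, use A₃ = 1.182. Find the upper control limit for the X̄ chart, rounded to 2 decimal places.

416.66

X̄̄ = (415.3 + 415.1 + 415.4 + 415.1 + 415.4 + 415.0 + 415.6 + 415.5 + 415.9 + 415.3 + 415.6 + 415.4) / 12 = 415.3833
s̄ = (0.9 + 1.6 + 1.1 + 1.1 + 0.9 + 1.3 + 1.2 + 0.4 + 0.7 + 1.0 + 1.4 + 1.4) / 12 = 1.0833
UCL = X̄̄ + A₃·s̄ = 415.3833 + 1.182 × 1.0833 = 416.6638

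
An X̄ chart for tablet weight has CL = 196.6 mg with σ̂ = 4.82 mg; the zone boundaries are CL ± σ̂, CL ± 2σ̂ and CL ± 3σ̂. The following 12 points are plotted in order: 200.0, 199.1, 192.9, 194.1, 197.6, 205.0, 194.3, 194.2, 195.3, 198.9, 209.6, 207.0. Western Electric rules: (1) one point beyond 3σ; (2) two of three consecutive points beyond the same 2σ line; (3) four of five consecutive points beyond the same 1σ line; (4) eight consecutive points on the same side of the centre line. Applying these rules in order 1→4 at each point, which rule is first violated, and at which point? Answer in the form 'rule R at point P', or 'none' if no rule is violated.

Zone of each point (C = within 1σ̂, B = 1σ̂–2σ̂, A = 2σ̂–3σ̂, * = beyond 3σ̂; sign = side of CL): 1:+C, 2:+C, 3:-C, 4:-C, 5:+C, 6:+B, 7:-C, 8:-C, 9:-C, 10:+C, 11:+A, 12:+A
Rule 2 (two of three consecutive points beyond the same 2σ limit) is satisfied at point 12.

rule 2 at point 12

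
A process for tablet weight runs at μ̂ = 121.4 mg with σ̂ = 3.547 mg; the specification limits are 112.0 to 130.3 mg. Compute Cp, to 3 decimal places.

0.860

Cp = (USL − LSL) / (6σ̂) = (130.3 − 112.0) / (6 × 3.547) = 18.3000 / 21.2820 = 0.8599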